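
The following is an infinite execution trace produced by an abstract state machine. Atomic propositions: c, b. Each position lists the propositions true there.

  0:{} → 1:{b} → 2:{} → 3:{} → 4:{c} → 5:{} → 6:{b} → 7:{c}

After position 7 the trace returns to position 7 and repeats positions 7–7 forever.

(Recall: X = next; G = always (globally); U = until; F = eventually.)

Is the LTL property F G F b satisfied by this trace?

Does not hold

G F b is false at every position 0..7, so it never becomes true and F G F b fails.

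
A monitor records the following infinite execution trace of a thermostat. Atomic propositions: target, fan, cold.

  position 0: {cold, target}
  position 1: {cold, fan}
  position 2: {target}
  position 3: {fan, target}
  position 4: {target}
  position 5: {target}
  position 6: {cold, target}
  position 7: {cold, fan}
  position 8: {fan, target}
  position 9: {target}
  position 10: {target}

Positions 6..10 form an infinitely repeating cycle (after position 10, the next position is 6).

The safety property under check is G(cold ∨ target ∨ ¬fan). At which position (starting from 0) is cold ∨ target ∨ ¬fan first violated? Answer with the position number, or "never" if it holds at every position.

never

cold ∨ target ∨ ¬fan holds at every position 0..10, and those are all the positions the trace ever visits, so the invariant G(cold ∨ target ∨ ¬fan) is never violated.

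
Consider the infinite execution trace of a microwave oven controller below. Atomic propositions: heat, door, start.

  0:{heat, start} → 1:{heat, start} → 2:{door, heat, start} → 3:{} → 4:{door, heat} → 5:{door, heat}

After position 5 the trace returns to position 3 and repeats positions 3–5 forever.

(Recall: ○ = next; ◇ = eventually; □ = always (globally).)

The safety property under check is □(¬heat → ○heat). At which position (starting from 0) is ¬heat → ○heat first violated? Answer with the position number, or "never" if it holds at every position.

never

¬heat → ○heat holds at every position 0..5, and those are all the positions the trace ever visits, so the invariant □(¬heat → ○heat) is never violated.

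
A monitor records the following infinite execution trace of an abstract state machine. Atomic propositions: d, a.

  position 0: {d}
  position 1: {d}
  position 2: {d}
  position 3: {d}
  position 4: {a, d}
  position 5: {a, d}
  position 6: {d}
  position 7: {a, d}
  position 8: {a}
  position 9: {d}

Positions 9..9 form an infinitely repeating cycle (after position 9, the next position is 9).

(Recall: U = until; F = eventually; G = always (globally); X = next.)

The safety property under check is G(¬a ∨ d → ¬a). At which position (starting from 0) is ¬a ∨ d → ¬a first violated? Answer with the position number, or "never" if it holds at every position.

Check ¬a ∨ d → ¬a at each position in order: 0 ✓, 1 ✓, 2 ✓, 3 ✓.
At position 4 the labels are {a, d}, so ¬a ∨ d → ¬a is false there. This is the first violation.

4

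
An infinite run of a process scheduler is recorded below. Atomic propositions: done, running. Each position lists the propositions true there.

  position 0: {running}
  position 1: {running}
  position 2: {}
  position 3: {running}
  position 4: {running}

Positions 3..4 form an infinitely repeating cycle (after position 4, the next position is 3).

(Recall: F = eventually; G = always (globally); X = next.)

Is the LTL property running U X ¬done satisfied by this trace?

Walking from position 0: X ¬done first holds at position 0, and running holds at every earlier position along the way, so running U X ¬done holds.

Holds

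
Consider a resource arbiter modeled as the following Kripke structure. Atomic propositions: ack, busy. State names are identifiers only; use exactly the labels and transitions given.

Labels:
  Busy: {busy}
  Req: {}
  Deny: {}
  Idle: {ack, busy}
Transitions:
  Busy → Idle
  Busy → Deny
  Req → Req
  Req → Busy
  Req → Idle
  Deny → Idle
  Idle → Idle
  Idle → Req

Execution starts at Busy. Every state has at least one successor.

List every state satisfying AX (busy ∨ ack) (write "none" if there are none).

{Deny}

States satisfying busy ∨ ack: {Busy, Idle}.
States satisfying AX (busy ∨ ack): {Deny}.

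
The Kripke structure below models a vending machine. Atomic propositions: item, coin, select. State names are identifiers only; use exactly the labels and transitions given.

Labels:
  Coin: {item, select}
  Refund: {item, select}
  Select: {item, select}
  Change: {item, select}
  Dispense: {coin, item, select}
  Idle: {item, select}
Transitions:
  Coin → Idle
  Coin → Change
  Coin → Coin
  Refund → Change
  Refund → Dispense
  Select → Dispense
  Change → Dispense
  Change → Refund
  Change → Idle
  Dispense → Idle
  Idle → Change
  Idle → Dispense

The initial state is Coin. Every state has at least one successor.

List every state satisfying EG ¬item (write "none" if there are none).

none

States satisfying ¬item: ∅.
States satisfying EG ¬item: ∅.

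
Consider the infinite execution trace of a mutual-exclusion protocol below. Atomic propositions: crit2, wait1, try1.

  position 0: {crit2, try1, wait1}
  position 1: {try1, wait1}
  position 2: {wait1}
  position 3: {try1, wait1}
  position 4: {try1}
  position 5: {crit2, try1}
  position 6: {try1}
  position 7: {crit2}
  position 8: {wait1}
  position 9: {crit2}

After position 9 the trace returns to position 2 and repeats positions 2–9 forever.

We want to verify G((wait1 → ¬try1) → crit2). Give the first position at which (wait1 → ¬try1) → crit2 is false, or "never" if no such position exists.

Check (wait1 → ¬try1) → crit2 at each position in order: 0 ✓, 1 ✓.
At position 2 the labels are {wait1}, so (wait1 → ¬try1) → crit2 is false there. This is the first violation.

2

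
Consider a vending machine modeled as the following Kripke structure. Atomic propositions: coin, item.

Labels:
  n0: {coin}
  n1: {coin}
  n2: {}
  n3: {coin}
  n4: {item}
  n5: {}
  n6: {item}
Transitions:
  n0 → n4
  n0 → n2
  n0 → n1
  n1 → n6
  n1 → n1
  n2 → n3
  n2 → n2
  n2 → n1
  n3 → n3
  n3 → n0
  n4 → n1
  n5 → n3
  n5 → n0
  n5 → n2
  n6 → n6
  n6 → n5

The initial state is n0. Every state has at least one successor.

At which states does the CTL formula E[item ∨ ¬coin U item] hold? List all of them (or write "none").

States satisfying item ∨ ¬coin: {n2, n4, n5, n6}.
States satisfying item: {n4, n6}.
States satisfying E[item ∨ ¬coin U item]: {n4, n6}.

{n4, n6}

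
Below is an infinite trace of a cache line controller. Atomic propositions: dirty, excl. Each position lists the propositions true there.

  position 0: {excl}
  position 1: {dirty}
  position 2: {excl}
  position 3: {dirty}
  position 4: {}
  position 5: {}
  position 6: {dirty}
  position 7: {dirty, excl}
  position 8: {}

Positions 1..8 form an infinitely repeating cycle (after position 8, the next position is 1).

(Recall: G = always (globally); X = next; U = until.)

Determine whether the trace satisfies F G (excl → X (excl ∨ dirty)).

G (excl → X (excl ∨ dirty)) is false at every position 0..8, so it never becomes true and F G (excl → X (excl ∨ dirty)) fails.

No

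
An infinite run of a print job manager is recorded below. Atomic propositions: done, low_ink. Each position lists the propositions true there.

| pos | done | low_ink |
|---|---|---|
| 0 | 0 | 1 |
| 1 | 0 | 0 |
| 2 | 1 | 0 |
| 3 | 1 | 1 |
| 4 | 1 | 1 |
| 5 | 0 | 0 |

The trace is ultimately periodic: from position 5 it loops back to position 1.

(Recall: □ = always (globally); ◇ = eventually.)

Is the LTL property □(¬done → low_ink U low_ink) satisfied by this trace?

Does not hold

¬done → low_ink U low_ink must hold at every position from 0 onward. It fails at position 1, so □(¬done → low_ink U low_ink) is false.
Positions where ¬done holds: 0, 1, 5.
Check low_ink U low_ink at each: 0→ok, 1→fails, 5→fails.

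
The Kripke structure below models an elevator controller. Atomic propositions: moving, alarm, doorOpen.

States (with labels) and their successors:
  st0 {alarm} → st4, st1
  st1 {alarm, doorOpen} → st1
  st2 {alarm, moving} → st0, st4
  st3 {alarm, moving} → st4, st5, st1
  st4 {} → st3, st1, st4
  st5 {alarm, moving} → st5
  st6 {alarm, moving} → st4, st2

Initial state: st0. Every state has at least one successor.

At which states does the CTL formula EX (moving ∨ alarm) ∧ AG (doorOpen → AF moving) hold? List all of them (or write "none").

States satisfying moving ∨ alarm: {st0, st1, st2, st3, st5, st6}.
States satisfying EX (moving ∨ alarm): {st0, st1, st2, st3, st4, st5, st6}.
States satisfying doorOpen → AF moving: {st0, st2, st3, st4, st5, st6}.
States satisfying AG (doorOpen → AF moving): {st5}.
States satisfying EX (moving ∨ alarm) ∧ AG (doorOpen → AF moving): {st5}.

{st5}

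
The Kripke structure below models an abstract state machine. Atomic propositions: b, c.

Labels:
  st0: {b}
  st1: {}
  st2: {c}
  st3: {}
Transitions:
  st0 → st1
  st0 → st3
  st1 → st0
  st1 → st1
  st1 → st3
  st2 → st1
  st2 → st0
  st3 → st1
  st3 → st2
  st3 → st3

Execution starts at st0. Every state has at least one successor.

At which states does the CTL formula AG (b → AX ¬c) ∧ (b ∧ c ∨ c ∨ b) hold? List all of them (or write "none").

{st0, st2}

States satisfying b → AX ¬c: {st0, st1, st2, st3}.
States satisfying AG (b → AX ¬c): {st0, st1, st2, st3}.
States satisfying b ∧ c: ∅.
States satisfying c ∨ b: {st0, st2}.
States satisfying b ∧ c ∨ c ∨ b: {st0, st2}.
States satisfying AG (b → AX ¬c) ∧ (b ∧ c ∨ c ∨ b): {st0, st2}.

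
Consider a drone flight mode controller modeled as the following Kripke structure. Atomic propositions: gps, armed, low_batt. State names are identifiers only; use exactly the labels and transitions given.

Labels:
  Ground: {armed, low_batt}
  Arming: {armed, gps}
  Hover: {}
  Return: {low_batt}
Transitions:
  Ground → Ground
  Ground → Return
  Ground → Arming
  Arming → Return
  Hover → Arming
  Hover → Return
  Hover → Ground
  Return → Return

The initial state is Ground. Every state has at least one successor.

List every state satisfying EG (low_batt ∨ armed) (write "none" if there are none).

States satisfying low_batt ∨ armed: {Ground, Arming, Return}.
States satisfying EG (low_batt ∨ armed): {Ground, Arming, Return}.

{Ground, Arming, Return}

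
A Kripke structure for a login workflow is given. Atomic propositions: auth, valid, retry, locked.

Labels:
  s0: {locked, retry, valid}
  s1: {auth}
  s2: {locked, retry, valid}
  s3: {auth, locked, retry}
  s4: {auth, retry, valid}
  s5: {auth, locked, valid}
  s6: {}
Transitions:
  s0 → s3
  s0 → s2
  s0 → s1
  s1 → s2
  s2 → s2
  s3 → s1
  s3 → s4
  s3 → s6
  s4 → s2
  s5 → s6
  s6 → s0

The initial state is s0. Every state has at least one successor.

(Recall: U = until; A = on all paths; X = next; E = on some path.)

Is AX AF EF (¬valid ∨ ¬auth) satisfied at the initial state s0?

States satisfying AF EF (¬valid ∨ ¬auth): {s0, s1, s2, s3, s4, s5, s6}.
States satisfying AX AF EF (¬valid ∨ ¬auth): {s0, s1, s2, s3, s4, s5, s6}.
s0 ∈ Sat(AX AF EF (¬valid ∨ ¬auth)).

Yes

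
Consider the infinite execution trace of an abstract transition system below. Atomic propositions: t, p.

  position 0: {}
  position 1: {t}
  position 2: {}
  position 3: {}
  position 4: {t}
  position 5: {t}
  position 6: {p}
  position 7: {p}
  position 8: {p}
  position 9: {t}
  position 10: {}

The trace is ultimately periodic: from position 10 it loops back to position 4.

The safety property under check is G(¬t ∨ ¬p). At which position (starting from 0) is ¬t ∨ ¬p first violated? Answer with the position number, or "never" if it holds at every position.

never

¬t ∨ ¬p holds at every position 0..10, and those are all the positions the trace ever visits, so the invariant G(¬t ∨ ¬p) is never violated.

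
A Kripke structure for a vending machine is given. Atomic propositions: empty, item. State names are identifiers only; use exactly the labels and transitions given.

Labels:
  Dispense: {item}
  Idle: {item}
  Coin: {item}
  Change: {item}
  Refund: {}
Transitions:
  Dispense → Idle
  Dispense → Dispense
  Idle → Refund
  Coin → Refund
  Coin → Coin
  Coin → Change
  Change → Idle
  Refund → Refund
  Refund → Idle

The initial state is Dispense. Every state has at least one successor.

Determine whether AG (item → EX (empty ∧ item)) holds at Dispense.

No

States satisfying item → EX (empty ∧ item): {Refund}.
States satisfying AG (item → EX (empty ∧ item)): ∅.
Dispense is reachable from Dispense and violates item → EX (empty ∧ item), so AG fails at Dispense.
Dispense ∉ Sat(AG (item → EX (empty ∧ item))).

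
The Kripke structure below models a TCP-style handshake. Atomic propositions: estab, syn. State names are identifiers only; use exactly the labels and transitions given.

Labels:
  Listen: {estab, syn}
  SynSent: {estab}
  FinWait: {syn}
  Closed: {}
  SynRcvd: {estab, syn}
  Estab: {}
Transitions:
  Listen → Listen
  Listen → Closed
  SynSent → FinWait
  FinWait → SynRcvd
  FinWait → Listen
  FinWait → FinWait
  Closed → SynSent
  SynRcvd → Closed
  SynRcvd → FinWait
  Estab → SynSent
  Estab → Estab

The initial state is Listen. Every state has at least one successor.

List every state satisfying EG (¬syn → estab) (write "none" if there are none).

States satisfying ¬syn → estab: {Listen, SynSent, FinWait, SynRcvd}.
States satisfying EG (¬syn → estab): {Listen, SynSent, FinWait, SynRcvd}.

{Listen, SynSent, FinWait, SynRcvd}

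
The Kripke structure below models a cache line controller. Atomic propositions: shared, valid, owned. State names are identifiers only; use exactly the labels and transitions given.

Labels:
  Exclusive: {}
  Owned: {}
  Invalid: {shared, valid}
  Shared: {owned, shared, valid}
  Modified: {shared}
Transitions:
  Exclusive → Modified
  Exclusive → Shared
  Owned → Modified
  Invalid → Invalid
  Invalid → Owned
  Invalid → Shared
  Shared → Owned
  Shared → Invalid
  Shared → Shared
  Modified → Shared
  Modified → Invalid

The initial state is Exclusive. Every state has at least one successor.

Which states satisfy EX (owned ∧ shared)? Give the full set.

States satisfying owned ∧ shared: {Shared}.
States satisfying EX (owned ∧ shared): {Exclusive, Invalid, Shared, Modified}.

{Exclusive, Invalid, Shared, Modified}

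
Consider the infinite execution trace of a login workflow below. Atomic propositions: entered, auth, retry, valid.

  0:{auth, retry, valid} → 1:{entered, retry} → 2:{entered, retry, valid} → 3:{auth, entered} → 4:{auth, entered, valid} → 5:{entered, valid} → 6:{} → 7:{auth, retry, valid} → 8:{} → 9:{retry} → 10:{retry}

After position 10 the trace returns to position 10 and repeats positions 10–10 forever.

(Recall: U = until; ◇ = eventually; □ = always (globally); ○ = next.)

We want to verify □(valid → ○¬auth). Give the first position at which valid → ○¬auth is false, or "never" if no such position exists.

2

Check valid → ○¬auth at each position in order: 0 ✓, 1 ✓.
At position 2 the labels are {entered, retry, valid} and the next position 3 has {auth, entered}, so valid → ○¬auth is false there. This is the first violation.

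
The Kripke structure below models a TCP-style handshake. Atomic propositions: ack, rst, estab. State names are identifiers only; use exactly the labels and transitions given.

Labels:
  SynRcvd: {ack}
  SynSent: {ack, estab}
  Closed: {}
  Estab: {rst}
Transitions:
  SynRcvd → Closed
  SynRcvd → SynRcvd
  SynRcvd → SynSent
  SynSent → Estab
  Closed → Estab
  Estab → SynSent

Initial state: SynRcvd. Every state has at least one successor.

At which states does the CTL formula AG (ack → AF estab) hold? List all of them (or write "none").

{SynSent, Closed, Estab}

States satisfying ack → AF estab: {SynSent, Closed, Estab}.
States satisfying AG (ack → AF estab): {SynSent, Closed, Estab}.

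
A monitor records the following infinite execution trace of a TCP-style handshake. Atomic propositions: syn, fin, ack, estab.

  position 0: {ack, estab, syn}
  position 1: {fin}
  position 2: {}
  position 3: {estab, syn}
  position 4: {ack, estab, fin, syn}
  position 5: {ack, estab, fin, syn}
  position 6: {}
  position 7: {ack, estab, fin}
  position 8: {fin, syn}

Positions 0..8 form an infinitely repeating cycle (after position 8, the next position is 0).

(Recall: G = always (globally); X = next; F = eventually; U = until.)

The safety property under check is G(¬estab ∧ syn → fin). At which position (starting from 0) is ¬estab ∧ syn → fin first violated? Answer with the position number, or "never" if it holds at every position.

¬estab ∧ syn → fin holds at every position 0..8, and those are all the positions the trace ever visits, so the invariant G(¬estab ∧ syn → fin) is never violated.

never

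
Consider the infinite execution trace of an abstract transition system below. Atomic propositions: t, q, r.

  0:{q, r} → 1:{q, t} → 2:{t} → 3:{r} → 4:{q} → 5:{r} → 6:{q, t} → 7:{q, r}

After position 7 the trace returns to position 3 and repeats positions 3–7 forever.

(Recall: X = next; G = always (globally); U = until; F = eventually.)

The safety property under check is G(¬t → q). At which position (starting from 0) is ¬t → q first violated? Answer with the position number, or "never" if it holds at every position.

3

Check ¬t → q at each position in order: 0 ✓, 1 ✓, 2 ✓.
At position 3 the labels are {r}, so ¬t → q is false there. This is the first violation.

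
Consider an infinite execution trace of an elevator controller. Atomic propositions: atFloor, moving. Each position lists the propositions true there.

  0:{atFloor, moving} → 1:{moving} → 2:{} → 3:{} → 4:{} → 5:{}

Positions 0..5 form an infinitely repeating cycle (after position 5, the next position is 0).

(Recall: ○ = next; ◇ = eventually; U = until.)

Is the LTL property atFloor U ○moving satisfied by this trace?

Satisfied

Walking from position 0: ○moving first holds at position 0, and atFloor holds at every earlier position along the way, so atFloor U ○moving holds.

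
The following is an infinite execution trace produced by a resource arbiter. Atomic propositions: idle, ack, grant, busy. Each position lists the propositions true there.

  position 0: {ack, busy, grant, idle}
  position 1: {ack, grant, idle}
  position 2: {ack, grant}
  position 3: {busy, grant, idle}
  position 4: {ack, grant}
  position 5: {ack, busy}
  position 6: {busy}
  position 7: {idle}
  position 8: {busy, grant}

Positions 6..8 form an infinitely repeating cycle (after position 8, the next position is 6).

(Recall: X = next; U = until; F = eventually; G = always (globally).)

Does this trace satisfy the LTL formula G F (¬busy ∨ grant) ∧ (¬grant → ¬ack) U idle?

Yes

F (¬busy ∨ grant) holds at every position 0..8, and those are all positions ever visited, so G F (¬busy ∨ grant) holds.
Walking from position 0: idle first holds at position 0, and ¬grant → ¬ack holds at every earlier position along the way, so (¬grant → ¬ack) U idle holds.
At position 0: G F (¬busy ∨ grant) is true; (¬grant → ¬ack) U idle is true; so G F (¬busy ∨ grant) ∧ (¬grant → ¬ack) U idle is true.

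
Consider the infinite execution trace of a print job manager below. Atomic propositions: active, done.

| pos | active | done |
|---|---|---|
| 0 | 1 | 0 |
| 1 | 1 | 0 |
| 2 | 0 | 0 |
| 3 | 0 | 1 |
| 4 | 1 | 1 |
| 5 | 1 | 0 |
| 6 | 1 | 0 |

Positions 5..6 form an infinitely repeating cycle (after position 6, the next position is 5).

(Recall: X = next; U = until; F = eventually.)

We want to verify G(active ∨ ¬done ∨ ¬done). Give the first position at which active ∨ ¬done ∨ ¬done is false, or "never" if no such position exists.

Check active ∨ ¬done ∨ ¬done at each position in order: 0 ✓, 1 ✓, 2 ✓.
At position 3 the labels are {done}, so active ∨ ¬done ∨ ¬done is false there. This is the first violation.

3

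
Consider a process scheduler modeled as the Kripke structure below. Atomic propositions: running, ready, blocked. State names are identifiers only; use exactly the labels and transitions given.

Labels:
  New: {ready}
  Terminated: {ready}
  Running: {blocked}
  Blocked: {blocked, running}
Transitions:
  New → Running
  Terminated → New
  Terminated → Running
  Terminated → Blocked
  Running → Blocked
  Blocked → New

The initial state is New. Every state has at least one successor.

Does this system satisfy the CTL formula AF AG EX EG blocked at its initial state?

States satisfying AG EX EG blocked: ∅.
States satisfying AF AG EX EG blocked: ∅.
There is a path from New along which AG EX EG blocked never holds.
New ∉ Sat(AF AG EX EG blocked).

Violated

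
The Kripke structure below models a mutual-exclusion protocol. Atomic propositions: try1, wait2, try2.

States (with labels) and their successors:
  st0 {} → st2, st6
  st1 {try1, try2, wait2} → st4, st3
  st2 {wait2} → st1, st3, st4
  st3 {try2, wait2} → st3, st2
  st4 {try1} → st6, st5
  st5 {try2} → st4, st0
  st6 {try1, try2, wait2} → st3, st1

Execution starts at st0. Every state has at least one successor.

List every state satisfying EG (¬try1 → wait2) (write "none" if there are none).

{st1, st2, st3, st4, st6}

States satisfying ¬try1 → wait2: {st1, st2, st3, st4, st6}.
States satisfying EG (¬try1 → wait2): {st1, st2, st3, st4, st6}.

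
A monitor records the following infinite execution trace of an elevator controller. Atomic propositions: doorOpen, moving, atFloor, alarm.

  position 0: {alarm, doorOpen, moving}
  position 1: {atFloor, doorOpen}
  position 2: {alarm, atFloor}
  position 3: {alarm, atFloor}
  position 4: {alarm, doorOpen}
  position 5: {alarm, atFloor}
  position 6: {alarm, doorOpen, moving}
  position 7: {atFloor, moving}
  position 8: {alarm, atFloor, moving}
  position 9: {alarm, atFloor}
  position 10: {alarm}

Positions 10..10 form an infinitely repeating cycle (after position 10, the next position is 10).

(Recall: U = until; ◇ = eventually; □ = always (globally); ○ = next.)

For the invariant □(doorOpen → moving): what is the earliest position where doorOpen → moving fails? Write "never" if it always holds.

1

Check doorOpen → moving at each position in order: 0 ✓.
At position 1 the labels are {atFloor, doorOpen}, so doorOpen → moving is false there. This is the first violation.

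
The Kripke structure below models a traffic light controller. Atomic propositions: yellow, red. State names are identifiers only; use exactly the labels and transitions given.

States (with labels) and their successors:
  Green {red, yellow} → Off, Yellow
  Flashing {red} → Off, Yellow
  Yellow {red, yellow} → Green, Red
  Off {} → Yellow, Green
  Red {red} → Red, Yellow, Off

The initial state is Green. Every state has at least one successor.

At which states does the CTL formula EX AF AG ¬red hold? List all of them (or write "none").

States satisfying AF AG ¬red: ∅.
States satisfying EX AF AG ¬red: ∅.

none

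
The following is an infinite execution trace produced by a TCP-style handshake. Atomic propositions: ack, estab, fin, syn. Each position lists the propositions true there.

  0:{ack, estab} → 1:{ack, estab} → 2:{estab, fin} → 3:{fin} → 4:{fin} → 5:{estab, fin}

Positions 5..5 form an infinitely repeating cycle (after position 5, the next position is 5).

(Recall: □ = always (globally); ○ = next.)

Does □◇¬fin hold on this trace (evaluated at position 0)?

◇¬fin must hold at every position from 0 onward. It fails at position 2, so □◇¬fin is false.

No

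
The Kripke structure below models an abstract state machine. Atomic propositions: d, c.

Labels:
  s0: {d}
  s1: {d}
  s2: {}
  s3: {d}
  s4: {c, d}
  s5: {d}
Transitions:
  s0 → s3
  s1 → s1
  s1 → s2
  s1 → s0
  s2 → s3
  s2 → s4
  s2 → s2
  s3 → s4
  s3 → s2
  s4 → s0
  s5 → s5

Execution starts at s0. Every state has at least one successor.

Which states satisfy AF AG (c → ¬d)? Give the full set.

{s5}

States satisfying AG (c → ¬d): {s5}.
States satisfying AF AG (c → ¬d): {s5}.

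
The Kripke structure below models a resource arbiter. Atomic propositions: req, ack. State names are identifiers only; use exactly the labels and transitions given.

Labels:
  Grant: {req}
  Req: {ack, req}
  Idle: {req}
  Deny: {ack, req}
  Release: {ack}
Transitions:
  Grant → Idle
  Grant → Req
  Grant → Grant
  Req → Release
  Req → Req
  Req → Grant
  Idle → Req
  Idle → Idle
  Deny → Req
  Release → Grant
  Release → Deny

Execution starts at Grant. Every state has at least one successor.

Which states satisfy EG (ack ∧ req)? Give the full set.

{Req, Deny}

States satisfying ack ∧ req: {Req, Deny}.
States satisfying EG (ack ∧ req): {Req, Deny}.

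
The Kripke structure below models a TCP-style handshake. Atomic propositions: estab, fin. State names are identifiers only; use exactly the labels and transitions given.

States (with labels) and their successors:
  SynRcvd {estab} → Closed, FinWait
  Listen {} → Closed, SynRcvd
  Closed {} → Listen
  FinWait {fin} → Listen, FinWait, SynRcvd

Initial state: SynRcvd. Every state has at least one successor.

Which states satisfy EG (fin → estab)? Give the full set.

States satisfying fin → estab: {SynRcvd, Listen, Closed}.
States satisfying EG (fin → estab): {SynRcvd, Listen, Closed}.

{SynRcvd, Listen, Closed}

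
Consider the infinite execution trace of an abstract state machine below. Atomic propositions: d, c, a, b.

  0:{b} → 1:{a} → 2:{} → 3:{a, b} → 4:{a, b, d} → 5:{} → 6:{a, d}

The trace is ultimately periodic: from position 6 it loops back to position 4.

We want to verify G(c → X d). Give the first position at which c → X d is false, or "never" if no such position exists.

c → X d holds at every position 0..6, and those are all the positions the trace ever visits, so the invariant G(c → X d) is never violated.

never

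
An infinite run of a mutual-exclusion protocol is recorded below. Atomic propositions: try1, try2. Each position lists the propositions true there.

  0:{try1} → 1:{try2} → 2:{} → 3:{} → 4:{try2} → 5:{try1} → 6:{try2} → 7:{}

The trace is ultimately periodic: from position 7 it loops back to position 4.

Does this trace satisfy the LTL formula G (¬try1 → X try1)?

Violated

¬try1 → X try1 must hold at every position from 0 onward. It fails at position 1, so G (¬try1 → X try1) is false.
Positions where ¬try1 holds: 1, 2, 3, 4, 6, 7.
Check X try1 at each: 1→fails, 2→fails, 3→fails, 4→ok, 6→fails, 7→fails.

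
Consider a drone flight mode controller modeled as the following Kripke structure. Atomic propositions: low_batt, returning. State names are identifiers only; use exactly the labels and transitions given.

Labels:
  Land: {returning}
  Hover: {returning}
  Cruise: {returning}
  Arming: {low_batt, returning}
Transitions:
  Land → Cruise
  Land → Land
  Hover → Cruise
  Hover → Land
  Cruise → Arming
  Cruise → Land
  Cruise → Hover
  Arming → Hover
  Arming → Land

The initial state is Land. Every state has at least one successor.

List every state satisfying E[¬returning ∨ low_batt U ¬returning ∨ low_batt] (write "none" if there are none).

{Arming}

States satisfying ¬returning ∨ low_batt: {Arming}.
States satisfying E[¬returning ∨ low_batt U ¬returning ∨ low_batt]: {Arming}.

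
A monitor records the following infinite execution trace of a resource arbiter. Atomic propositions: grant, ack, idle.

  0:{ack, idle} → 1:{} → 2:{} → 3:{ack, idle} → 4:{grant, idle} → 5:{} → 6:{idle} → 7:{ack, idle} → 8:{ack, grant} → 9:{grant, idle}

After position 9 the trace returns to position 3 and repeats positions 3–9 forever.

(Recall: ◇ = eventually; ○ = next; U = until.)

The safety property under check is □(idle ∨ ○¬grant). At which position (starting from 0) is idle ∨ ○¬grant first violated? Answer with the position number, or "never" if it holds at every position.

Check idle ∨ ○¬grant at each position in order: 0 ✓, 1 ✓, 2 ✓, 3 ✓, 4 ✓, 5 ✓, 6 ✓, 7 ✓.
At position 8 the labels are {ack, grant} and the next position 9 has {grant, idle}, so idle ∨ ○¬grant is false there. This is the first violation.

8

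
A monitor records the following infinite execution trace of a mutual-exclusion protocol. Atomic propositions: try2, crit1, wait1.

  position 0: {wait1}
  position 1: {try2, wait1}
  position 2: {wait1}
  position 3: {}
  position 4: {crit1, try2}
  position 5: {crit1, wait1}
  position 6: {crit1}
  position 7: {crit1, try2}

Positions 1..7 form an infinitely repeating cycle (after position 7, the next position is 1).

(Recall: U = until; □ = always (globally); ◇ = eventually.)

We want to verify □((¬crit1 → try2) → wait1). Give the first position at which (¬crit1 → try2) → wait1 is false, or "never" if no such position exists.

4

Check (¬crit1 → try2) → wait1 at each position in order: 0 ✓, 1 ✓, 2 ✓, 3 ✓.
At position 4 the labels are {crit1, try2}, so (¬crit1 → try2) → wait1 is false there. This is the first violation.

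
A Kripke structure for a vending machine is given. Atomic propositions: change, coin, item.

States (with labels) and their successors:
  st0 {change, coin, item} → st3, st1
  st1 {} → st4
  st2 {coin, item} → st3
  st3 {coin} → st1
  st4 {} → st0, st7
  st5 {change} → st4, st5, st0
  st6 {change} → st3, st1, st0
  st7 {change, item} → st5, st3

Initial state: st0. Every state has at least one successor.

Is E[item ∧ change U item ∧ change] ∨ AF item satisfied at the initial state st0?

Yes

States satisfying item ∧ change: {st0, st7}.
States satisfying E[item ∧ change U item ∧ change]: {st0, st7}.
States satisfying item: {st0, st2, st7}.
States satisfying AF item: {st0, st1, st2, st3, st4, st6, st7}.
States satisfying E[item ∧ change U item ∧ change] ∨ AF item: {st0, st1, st2, st3, st4, st6, st7}.
st0 ∈ Sat(E[item ∧ change U item ∧ change] ∨ AF item).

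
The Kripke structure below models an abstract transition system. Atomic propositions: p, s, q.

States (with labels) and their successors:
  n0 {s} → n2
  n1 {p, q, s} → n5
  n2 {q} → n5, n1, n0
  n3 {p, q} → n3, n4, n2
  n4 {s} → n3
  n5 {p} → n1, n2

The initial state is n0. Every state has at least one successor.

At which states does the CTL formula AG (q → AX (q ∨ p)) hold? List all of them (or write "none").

none

States satisfying q → AX (q ∨ p): {n0, n1, n4, n5}.
States satisfying AG (q → AX (q ∨ p)): ∅.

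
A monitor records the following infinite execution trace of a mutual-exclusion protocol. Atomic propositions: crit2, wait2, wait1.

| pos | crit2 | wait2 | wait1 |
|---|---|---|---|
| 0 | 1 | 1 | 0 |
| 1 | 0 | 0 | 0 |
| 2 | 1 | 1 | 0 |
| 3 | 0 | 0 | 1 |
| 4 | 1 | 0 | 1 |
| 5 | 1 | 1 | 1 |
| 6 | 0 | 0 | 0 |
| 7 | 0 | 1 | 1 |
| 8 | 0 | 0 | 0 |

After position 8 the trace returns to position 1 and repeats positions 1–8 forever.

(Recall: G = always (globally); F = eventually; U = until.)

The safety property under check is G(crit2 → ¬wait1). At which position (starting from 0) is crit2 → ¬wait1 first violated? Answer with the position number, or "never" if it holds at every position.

4

Check crit2 → ¬wait1 at each position in order: 0 ✓, 1 ✓, 2 ✓, 3 ✓.
At position 4 the labels are {crit2, wait1}, so crit2 → ¬wait1 is false there. This is the first violation.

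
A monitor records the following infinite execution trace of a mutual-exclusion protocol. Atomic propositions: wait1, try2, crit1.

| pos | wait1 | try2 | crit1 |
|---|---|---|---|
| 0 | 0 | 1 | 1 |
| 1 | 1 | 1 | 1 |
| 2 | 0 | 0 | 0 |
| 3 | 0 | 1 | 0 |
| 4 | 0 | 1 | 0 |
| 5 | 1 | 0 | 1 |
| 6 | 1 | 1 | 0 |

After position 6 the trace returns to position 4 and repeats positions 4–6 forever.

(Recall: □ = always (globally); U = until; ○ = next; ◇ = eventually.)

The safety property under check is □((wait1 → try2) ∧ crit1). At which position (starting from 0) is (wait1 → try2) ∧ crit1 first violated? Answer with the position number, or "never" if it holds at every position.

2

Check (wait1 → try2) ∧ crit1 at each position in order: 0 ✓, 1 ✓.
At position 2 the labels are {}, so (wait1 → try2) ∧ crit1 is false there. This is the first violation.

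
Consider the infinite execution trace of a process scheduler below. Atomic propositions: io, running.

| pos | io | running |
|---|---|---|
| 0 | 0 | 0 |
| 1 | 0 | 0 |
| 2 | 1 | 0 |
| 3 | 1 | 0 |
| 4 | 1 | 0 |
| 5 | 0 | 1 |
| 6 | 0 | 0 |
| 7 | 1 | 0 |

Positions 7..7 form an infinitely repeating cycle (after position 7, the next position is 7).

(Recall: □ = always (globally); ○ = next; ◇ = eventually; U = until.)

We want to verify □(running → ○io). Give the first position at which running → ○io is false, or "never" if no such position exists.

Check running → ○io at each position in order: 0 ✓, 1 ✓, 2 ✓, 3 ✓, 4 ✓.
At position 5 the labels are {running} and the next position 6 has {}, so running → ○io is false there. This is the first violation.

5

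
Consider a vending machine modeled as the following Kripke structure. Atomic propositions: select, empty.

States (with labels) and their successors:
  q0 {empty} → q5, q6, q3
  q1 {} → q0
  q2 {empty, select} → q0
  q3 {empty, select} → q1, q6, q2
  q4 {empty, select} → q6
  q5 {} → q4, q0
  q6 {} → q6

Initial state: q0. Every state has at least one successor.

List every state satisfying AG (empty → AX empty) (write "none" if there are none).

{q6}

States satisfying empty → AX empty: {q1, q2, q5, q6}.
States satisfying AG (empty → AX empty): {q6}.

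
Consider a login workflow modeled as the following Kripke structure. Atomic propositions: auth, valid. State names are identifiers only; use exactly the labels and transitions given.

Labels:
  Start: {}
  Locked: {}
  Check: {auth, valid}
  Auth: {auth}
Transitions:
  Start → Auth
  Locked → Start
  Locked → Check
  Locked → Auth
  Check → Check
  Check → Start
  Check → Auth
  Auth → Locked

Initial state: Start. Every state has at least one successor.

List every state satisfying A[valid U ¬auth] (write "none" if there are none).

{Start, Locked}

States satisfying valid: {Check}.
States satisfying ¬auth: {Start, Locked}.
States satisfying A[valid U ¬auth]: {Start, Locked}.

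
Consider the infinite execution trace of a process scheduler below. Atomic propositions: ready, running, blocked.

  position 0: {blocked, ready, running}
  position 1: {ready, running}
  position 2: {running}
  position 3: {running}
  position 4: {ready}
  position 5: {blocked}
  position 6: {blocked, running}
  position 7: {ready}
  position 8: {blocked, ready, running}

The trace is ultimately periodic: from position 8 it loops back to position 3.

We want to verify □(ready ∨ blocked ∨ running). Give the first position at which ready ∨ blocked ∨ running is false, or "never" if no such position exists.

ready ∨ blocked ∨ running holds at every position 0..8, and those are all the positions the trace ever visits, so the invariant □(ready ∨ blocked ∨ running) is never violated.

never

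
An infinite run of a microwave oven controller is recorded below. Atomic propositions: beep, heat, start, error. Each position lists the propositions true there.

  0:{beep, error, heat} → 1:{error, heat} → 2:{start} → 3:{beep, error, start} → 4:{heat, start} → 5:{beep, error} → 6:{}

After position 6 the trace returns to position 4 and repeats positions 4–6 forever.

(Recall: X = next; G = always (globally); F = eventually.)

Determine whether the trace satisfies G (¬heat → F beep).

Yes

¬heat → F beep holds at every position 0..6, and those are all positions ever visited, so G (¬heat → F beep) holds.
Positions where ¬heat holds: 2, 3, 5, 6.
Check F beep at each: 2→ok, 3→ok, 5→ok, 6→ok.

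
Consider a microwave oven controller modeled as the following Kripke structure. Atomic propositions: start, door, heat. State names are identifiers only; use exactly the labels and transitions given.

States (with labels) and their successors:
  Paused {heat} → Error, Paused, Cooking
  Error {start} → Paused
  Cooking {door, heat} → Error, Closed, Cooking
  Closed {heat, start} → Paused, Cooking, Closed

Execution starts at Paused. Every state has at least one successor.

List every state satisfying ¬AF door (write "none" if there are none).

{Paused, Error, Closed}

States satisfying door: {Cooking}.
States satisfying AF door: {Cooking}.
States satisfying ¬AF door: {Paused, Error, Closed}.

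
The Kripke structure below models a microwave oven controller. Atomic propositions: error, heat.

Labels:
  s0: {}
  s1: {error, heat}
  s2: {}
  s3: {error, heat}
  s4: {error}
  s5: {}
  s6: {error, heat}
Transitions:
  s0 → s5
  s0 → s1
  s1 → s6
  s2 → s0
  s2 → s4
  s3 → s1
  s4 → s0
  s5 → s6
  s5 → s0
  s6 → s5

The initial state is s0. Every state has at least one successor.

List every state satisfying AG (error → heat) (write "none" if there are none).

States satisfying error → heat: {s0, s1, s2, s3, s5, s6}.
States satisfying AG (error → heat): {s0, s1, s3, s5, s6}.

{s0, s1, s3, s5, s6}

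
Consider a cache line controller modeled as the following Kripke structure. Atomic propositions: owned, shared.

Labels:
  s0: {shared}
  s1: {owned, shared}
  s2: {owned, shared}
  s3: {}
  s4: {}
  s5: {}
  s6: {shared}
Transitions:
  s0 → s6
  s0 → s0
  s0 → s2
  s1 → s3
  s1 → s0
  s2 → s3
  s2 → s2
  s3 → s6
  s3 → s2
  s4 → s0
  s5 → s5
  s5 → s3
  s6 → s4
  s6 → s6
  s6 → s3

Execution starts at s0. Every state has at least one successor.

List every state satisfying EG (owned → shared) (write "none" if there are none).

States satisfying owned → shared: {s0, s1, s2, s3, s4, s5, s6}.
States satisfying EG (owned → shared): {s0, s1, s2, s3, s4, s5, s6}.

{s0, s1, s2, s3, s4, s5, s6}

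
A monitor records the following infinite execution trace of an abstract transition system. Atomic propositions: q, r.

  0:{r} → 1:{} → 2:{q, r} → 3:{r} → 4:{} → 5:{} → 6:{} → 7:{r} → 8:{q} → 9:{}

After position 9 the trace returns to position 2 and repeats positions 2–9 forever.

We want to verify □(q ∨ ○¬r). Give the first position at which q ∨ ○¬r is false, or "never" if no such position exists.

1

Check q ∨ ○¬r at each position in order: 0 ✓.
At position 1 the labels are {} and the next position 2 has {q, r}, so q ∨ ○¬r is false there. This is the first violation.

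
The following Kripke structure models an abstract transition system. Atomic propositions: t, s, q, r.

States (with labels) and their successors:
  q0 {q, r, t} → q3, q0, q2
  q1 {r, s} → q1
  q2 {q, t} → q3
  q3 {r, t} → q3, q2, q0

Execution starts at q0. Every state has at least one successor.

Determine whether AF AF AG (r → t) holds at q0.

Yes

States satisfying AF AG (r → t): {q0, q2, q3}.
States satisfying AF AF AG (r → t): {q0, q2, q3}.
q0 ∈ Sat(AF AF AG (r → t)).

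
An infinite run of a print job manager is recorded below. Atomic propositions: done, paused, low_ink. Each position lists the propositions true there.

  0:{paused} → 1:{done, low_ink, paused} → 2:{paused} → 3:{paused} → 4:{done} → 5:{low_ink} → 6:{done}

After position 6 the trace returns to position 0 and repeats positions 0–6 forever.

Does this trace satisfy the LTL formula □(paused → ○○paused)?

paused → ○○paused must hold at every position from 0 onward. It fails at position 2, so □(paused → ○○paused) is false.
Positions where paused holds: 0, 1, 2, 3.
Check ○○paused at each: 0→ok, 1→ok, 2→fails, 3→fails.

Violated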